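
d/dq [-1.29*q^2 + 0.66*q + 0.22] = 0.66 - 2.58*q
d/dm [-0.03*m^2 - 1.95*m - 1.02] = -0.06*m - 1.95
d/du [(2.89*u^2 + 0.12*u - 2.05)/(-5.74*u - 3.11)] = (-16.5886*u^2 - 17.9758*u - 12.1402)/(32.9476*u^2 + 35.7028*u + 9.6721)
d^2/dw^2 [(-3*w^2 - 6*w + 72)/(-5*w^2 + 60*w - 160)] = 84/(5*(w^3 - 24*w^2 + 192*w - 512))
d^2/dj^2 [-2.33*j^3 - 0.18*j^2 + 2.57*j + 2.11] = -13.98*j - 0.36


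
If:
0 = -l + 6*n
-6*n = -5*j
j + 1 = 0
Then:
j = -1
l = -5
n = -5/6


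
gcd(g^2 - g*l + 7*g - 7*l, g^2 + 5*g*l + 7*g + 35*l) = g + 7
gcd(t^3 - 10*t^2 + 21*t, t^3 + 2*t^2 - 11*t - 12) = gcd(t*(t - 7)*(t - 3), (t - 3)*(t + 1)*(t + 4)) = t - 3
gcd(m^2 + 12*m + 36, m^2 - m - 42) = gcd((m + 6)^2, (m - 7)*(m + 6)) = m + 6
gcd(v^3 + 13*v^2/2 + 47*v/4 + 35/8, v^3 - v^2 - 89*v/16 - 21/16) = 1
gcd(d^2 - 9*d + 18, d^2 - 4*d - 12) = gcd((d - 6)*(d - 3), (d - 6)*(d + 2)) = d - 6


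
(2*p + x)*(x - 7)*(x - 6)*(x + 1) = 2*p*x^3 - 24*p*x^2 + 58*p*x + 84*p + x^4 - 12*x^3 + 29*x^2 + 42*x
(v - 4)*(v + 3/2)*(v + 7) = v^3 + 9*v^2/2 - 47*v/2 - 42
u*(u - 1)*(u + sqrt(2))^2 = u^4 - u^3 + 2*sqrt(2)*u^3 - 2*sqrt(2)*u^2 + 2*u^2 - 2*u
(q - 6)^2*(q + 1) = q^3 - 11*q^2 + 24*q + 36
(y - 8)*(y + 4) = y^2 - 4*y - 32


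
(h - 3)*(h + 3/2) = h^2 - 3*h/2 - 9/2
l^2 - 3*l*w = l*(l - 3*w)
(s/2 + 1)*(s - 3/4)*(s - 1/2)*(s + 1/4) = s^4/2 + s^3/2 - 31*s^2/32 + 7*s/64 + 3/32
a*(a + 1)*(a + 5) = a^3 + 6*a^2 + 5*a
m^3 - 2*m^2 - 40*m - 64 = (m - 8)*(m + 2)*(m + 4)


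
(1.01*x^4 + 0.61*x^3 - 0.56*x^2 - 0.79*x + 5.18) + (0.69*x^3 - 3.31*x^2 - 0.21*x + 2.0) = 1.01*x^4 + 1.3*x^3 - 3.87*x^2 - 1.0*x + 7.18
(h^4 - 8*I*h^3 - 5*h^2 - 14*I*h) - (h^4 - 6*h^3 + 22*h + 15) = 6*h^3 - 8*I*h^3 - 5*h^2 - 22*h - 14*I*h - 15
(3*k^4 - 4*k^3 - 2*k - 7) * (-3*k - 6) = -9*k^5 - 6*k^4 + 24*k^3 + 6*k^2 + 33*k + 42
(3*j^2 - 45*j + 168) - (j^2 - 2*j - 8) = 2*j^2 - 43*j + 176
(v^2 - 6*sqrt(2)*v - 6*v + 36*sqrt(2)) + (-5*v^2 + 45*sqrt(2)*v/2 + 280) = -4*v^2 - 6*v + 33*sqrt(2)*v/2 + 36*sqrt(2) + 280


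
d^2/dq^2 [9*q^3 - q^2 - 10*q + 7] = 54*q - 2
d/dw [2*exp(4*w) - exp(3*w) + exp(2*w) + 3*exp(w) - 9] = (8*exp(3*w) - 3*exp(2*w) + 2*exp(w) + 3)*exp(w)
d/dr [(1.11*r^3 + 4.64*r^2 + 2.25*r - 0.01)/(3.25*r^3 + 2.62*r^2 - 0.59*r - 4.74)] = (-1.77635683940025e-15*r^5 - 12.1718*r^4 - 15.9348*r^3 - 24.3193*r^2 - 43.9348*r - 10.6709)/(10.5625*r^6 + 17.03*r^5 + 3.0294*r^4 - 33.9016*r^3 - 24.4895*r^2 + 5.5932*r + 22.4676)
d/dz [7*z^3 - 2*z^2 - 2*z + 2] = 21*z^2 - 4*z - 2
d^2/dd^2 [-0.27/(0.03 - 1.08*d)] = 0.629856/(1.08*d - 0.03)^3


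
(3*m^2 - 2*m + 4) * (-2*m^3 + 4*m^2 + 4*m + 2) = -6*m^5 + 16*m^4 - 4*m^3 + 14*m^2 + 12*m + 8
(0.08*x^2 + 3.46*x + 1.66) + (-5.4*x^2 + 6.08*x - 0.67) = -5.32*x^2 + 9.54*x + 0.99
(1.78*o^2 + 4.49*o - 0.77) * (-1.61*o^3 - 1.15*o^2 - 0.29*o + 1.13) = -2.8658*o^5 - 9.2759*o^4 - 4.44*o^3 + 1.5948*o^2 + 5.297*o - 0.8701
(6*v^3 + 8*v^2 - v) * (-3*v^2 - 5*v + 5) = -18*v^5 - 54*v^4 - 7*v^3 + 45*v^2 - 5*v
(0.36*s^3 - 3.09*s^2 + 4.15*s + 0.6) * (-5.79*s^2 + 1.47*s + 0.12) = -2.0844*s^5 + 18.4203*s^4 - 28.5276*s^3 + 2.2557*s^2 + 1.38*s + 0.072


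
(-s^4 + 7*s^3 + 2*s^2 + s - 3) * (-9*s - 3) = 9*s^5 - 60*s^4 - 39*s^3 - 15*s^2 + 24*s + 9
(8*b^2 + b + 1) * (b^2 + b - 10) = 8*b^4 + 9*b^3 - 78*b^2 - 9*b - 10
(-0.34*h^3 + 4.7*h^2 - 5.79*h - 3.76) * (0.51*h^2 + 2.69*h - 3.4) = -0.1734*h^5 + 1.4824*h^4 + 10.8461*h^3 - 33.4727*h^2 + 9.5716*h + 12.784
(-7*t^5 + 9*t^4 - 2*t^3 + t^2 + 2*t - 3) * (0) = 0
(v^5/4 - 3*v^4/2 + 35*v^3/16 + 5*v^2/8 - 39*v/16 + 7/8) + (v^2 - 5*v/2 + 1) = v^5/4 - 3*v^4/2 + 35*v^3/16 + 13*v^2/8 - 79*v/16 + 15/8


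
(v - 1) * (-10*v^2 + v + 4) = -10*v^3 + 11*v^2 + 3*v - 4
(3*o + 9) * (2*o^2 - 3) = 6*o^3 + 18*o^2 - 9*o - 27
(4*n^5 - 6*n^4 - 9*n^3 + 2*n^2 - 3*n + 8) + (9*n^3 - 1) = 4*n^5 - 6*n^4 + 2*n^2 - 3*n + 7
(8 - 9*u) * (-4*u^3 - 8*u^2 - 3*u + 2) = 36*u^4 + 40*u^3 - 37*u^2 - 42*u + 16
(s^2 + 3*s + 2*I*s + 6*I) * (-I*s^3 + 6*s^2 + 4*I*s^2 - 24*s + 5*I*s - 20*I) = -I*s^5 + 8*s^4 + I*s^4 - 8*s^3 + 29*I*s^3 - 106*s^2 - 17*I*s^2 + 10*s - 204*I*s + 120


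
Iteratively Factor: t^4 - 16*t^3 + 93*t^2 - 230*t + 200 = (t - 5)*(t^3 - 11*t^2 + 38*t - 40) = (t - 5)*(t - 4)*(t^2 - 7*t + 10) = (t - 5)*(t - 4)*(t - 2)*(t - 5)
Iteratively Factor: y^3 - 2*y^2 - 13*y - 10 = (y - 5)*(y^2 + 3*y + 2) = (y - 5)*(y + 1)*(y + 2)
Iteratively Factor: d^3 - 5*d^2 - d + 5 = (d - 1)*(d^2 - 4*d - 5) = (d - 1)*(d + 1)*(d - 5)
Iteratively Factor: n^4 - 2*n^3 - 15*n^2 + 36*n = (n)*(n^3 - 2*n^2 - 15*n + 36) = n*(n - 3)*(n^2 + n - 12) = n*(n - 3)^2*(n + 4)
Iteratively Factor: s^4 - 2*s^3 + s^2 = (s)*(s^3 - 2*s^2 + s) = s*(s - 1)*(s^2 - s) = s^2*(s - 1)*(s - 1)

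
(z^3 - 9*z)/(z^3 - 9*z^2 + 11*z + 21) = z*(z + 3)/(z^2 - 6*z - 7)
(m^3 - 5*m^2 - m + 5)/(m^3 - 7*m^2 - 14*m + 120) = (m^2 - 1)/(m^2 - 2*m - 24)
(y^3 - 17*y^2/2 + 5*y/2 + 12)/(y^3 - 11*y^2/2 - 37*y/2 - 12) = (2*y - 3)/(2*y + 3)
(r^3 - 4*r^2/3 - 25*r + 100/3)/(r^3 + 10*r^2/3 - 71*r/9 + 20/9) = 3*(r - 5)/(3*r - 1)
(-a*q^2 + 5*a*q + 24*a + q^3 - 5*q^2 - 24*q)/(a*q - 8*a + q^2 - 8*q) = (-a*q - 3*a + q^2 + 3*q)/(a + q)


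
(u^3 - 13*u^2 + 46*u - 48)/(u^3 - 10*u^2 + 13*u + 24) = (u - 2)/(u + 1)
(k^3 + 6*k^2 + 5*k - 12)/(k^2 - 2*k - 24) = (k^2 + 2*k - 3)/(k - 6)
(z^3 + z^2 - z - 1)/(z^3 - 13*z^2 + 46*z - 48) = (z^3 + z^2 - z - 1)/(z^3 - 13*z^2 + 46*z - 48)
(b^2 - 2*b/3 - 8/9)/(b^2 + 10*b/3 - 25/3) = (9*b^2 - 6*b - 8)/(3*(3*b^2 + 10*b - 25))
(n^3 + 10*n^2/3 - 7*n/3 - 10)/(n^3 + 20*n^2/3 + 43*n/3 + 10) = (3*n - 5)/(3*n + 5)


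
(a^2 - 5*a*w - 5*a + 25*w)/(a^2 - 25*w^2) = (a - 5)/(a + 5*w)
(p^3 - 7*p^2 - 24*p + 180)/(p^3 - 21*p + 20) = (p^2 - 12*p + 36)/(p^2 - 5*p + 4)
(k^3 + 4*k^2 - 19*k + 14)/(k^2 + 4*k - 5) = (k^2 + 5*k - 14)/(k + 5)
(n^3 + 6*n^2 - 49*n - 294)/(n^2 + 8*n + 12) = (n^2 - 49)/(n + 2)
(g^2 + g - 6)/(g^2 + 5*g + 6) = (g - 2)/(g + 2)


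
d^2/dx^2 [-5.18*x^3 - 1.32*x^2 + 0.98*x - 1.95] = -31.08*x - 2.64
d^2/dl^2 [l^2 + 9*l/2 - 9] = 2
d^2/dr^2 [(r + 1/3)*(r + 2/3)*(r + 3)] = 6*r + 8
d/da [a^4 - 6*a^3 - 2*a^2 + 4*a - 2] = 4*a^3 - 18*a^2 - 4*a + 4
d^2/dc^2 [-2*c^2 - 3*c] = -4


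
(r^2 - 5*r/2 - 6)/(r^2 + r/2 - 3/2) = (r - 4)/(r - 1)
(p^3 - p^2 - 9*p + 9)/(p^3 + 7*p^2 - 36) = (p^2 - 4*p + 3)/(p^2 + 4*p - 12)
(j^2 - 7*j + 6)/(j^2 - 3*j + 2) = (j - 6)/(j - 2)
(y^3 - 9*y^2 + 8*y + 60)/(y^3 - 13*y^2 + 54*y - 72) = (y^2 - 3*y - 10)/(y^2 - 7*y + 12)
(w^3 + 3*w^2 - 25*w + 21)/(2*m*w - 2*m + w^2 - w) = (w^2 + 4*w - 21)/(2*m + w)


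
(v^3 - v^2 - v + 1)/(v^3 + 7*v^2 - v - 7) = (v - 1)/(v + 7)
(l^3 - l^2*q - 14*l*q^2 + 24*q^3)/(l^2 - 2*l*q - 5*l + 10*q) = (l^2 + l*q - 12*q^2)/(l - 5)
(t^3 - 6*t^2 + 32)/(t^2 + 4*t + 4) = (t^2 - 8*t + 16)/(t + 2)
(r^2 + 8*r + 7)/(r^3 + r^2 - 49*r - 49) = 1/(r - 7)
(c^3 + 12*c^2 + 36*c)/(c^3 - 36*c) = (c + 6)/(c - 6)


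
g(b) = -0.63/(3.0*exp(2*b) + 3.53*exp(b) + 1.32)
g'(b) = -0.63*(-6.0*exp(2*b) - 3.53*exp(b))/(3.0*exp(2*b) + 3.53*exp(b) + 1.32)^2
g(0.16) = -0.07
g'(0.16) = 0.08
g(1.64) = -0.01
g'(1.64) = 0.01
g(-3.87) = -0.45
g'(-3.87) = 0.02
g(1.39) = -0.01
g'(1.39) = 0.02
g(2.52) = -0.00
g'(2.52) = 0.00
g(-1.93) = -0.33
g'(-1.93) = 0.11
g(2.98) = -0.00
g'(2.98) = 0.00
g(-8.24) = -0.48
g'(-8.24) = 0.00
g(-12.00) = -0.48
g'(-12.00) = 0.00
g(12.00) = 0.00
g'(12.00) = 0.00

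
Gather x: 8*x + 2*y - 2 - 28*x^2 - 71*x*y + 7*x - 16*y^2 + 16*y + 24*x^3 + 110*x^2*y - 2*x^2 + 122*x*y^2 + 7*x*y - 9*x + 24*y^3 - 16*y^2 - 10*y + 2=24*x^3 + x^2*(110*y - 30) + x*(122*y^2 - 64*y + 6) + 24*y^3 - 32*y^2 + 8*y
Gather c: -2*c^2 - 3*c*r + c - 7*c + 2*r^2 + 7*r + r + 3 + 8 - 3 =-2*c^2 + c*(-3*r - 6) + 2*r^2 + 8*r + 8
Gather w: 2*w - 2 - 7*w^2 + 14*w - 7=-7*w^2 + 16*w - 9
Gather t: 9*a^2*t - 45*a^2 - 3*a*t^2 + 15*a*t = -45*a^2 - 3*a*t^2 + t*(9*a^2 + 15*a)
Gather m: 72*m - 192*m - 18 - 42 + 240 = 180 - 120*m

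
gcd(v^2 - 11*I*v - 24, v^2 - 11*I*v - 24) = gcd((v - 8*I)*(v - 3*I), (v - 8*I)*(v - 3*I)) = v^2 - 11*I*v - 24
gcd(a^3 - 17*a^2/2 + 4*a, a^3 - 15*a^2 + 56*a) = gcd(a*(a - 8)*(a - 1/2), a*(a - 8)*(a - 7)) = a^2 - 8*a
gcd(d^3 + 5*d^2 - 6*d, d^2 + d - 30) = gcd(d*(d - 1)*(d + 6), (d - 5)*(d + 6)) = d + 6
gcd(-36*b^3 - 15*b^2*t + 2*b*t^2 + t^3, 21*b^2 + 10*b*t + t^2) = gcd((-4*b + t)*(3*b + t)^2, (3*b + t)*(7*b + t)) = 3*b + t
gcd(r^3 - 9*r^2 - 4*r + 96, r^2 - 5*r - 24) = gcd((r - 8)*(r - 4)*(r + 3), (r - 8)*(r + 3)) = r^2 - 5*r - 24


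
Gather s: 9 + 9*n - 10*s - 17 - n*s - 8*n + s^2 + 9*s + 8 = n + s^2 + s*(-n - 1)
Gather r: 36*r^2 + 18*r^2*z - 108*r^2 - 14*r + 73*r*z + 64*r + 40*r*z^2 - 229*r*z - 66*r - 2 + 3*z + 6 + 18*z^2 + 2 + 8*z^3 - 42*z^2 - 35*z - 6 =r^2*(18*z - 72) + r*(40*z^2 - 156*z - 16) + 8*z^3 - 24*z^2 - 32*z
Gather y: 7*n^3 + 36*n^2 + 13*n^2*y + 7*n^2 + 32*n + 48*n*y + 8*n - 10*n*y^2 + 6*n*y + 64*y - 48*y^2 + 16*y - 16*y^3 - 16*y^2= 7*n^3 + 43*n^2 + 40*n - 16*y^3 + y^2*(-10*n - 64) + y*(13*n^2 + 54*n + 80)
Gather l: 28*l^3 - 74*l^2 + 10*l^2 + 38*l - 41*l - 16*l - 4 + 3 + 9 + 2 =28*l^3 - 64*l^2 - 19*l + 10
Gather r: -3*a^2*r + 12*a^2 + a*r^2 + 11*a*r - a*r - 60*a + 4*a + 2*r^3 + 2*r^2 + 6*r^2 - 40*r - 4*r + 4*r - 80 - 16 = 12*a^2 - 56*a + 2*r^3 + r^2*(a + 8) + r*(-3*a^2 + 10*a - 40) - 96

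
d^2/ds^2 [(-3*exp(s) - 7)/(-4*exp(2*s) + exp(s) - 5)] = (48*exp(4*s) + 460*exp(3*s) - 444*exp(2*s) - 538*exp(s) + 110)*exp(s)/(64*exp(6*s) - 48*exp(5*s) + 252*exp(4*s) - 121*exp(3*s) + 315*exp(2*s) - 75*exp(s) + 125)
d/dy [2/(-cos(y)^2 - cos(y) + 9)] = -2*(2*cos(y) + 1)*sin(y)/(cos(y)^2 + cos(y) - 9)^2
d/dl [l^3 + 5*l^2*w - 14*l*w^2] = 3*l^2 + 10*l*w - 14*w^2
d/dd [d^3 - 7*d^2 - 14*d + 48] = 3*d^2 - 14*d - 14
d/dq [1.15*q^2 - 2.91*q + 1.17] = 2.3*q - 2.91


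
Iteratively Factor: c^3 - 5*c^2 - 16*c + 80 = (c + 4)*(c^2 - 9*c + 20) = (c - 4)*(c + 4)*(c - 5)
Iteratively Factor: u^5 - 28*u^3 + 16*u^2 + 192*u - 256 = (u - 2)*(u^4 + 2*u^3 - 24*u^2 - 32*u + 128) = (u - 2)*(u + 4)*(u^3 - 2*u^2 - 16*u + 32) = (u - 4)*(u - 2)*(u + 4)*(u^2 + 2*u - 8) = (u - 4)*(u - 2)*(u + 4)^2*(u - 2)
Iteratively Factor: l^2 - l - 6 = (l + 2)*(l - 3)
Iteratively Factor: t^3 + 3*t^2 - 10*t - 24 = (t - 3)*(t^2 + 6*t + 8) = (t - 3)*(t + 2)*(t + 4)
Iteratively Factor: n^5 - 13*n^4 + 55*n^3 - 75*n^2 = (n - 5)*(n^4 - 8*n^3 + 15*n^2) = (n - 5)*(n - 3)*(n^3 - 5*n^2) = n*(n - 5)*(n - 3)*(n^2 - 5*n) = n^2*(n - 5)*(n - 3)*(n - 5)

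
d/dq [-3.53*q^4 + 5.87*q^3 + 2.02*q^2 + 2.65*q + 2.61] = -14.12*q^3 + 17.61*q^2 + 4.04*q + 2.65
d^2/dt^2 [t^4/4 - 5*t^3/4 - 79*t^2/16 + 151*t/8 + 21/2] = 3*t^2 - 15*t/2 - 79/8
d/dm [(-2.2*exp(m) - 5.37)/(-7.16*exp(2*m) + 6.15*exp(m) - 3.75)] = (-15.752*exp(2*m) - 76.8984*exp(m) + 41.2755)*exp(m)/(51.2656*exp(4*m) - 88.068*exp(3*m) + 91.5225*exp(2*m) - 46.125*exp(m) + 14.0625)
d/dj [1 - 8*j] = -8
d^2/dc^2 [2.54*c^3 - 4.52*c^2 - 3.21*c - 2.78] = 15.24*c - 9.04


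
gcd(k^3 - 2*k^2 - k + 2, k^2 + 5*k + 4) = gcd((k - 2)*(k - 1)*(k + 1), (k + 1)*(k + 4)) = k + 1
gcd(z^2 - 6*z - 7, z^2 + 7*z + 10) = 1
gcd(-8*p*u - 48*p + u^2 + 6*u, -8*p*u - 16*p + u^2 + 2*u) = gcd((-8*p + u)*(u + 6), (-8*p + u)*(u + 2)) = 8*p - u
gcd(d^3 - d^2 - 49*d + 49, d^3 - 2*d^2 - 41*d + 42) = d^2 - 8*d + 7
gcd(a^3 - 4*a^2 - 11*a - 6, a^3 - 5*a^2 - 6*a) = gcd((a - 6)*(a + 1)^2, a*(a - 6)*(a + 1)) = a^2 - 5*a - 6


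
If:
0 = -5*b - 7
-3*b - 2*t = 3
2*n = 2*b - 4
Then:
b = -7/5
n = -17/5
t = 3/5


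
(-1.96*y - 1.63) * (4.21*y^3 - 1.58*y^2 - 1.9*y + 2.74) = -8.2516*y^4 - 3.7655*y^3 + 6.2994*y^2 - 2.2734*y - 4.4662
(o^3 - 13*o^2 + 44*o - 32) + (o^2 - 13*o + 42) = o^3 - 12*o^2 + 31*o + 10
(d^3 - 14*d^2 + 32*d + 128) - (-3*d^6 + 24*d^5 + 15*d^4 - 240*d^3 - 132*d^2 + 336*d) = 3*d^6 - 24*d^5 - 15*d^4 + 241*d^3 + 118*d^2 - 304*d + 128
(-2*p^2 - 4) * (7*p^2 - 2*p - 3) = -14*p^4 + 4*p^3 - 22*p^2 + 8*p + 12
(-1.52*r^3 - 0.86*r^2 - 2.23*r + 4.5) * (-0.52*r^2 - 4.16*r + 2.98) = 0.7904*r^5 + 6.7704*r^4 + 0.2076*r^3 + 4.374*r^2 - 25.3654*r + 13.41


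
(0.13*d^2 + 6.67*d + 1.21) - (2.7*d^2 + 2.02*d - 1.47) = -2.57*d^2 + 4.65*d + 2.68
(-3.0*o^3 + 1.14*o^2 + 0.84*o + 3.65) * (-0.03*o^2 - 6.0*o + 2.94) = 0.09*o^5 + 17.9658*o^4 - 15.6852*o^3 - 1.7979*o^2 - 19.4304*o + 10.731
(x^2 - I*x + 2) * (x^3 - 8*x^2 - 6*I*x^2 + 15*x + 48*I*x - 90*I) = x^5 - 8*x^4 - 7*I*x^4 + 11*x^3 + 56*I*x^3 + 32*x^2 - 117*I*x^2 - 60*x + 96*I*x - 180*I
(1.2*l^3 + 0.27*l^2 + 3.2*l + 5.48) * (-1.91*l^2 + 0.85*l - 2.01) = -2.292*l^5 + 0.5043*l^4 - 8.2945*l^3 - 8.2895*l^2 - 1.774*l - 11.0148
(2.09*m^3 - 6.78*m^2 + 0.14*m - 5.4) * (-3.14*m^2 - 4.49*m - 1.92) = -6.5626*m^5 + 11.9051*m^4 + 25.9898*m^3 + 29.345*m^2 + 23.9772*m + 10.368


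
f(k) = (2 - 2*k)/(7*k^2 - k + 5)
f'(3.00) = 0.01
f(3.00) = -0.06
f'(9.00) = 0.00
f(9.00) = -0.03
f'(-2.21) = 0.07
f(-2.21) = 0.16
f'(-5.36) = 0.01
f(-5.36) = 0.06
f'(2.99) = 0.01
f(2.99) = -0.06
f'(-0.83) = 0.22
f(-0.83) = 0.34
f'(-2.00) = 0.08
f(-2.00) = 0.17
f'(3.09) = 0.01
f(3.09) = -0.06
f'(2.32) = 0.00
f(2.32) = -0.07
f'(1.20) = -0.11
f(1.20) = -0.03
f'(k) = (1 - 14*k)*(2 - 2*k)/(7*k^2 - k + 5)^2 - 2/(7*k^2 - k + 5)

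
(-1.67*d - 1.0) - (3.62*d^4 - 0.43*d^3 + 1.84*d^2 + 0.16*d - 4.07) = -3.62*d^4 + 0.43*d^3 - 1.84*d^2 - 1.83*d + 3.07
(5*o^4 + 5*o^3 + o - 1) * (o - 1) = 5*o^5 - 5*o^3 + o^2 - 2*o + 1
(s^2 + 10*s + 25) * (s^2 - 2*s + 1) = s^4 + 8*s^3 + 6*s^2 - 40*s + 25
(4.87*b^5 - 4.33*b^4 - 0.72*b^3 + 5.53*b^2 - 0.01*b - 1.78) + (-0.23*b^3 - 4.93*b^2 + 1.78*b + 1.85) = 4.87*b^5 - 4.33*b^4 - 0.95*b^3 + 0.600000000000001*b^2 + 1.77*b + 0.0700000000000001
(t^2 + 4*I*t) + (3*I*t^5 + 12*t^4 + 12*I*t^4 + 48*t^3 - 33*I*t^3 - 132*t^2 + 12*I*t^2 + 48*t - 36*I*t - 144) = 3*I*t^5 + 12*t^4 + 12*I*t^4 + 48*t^3 - 33*I*t^3 - 131*t^2 + 12*I*t^2 + 48*t - 32*I*t - 144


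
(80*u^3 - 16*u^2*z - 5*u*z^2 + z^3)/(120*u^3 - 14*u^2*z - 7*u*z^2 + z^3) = (-4*u + z)/(-6*u + z)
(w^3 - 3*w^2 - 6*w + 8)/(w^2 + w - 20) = (w^2 + w - 2)/(w + 5)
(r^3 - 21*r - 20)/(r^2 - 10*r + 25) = (r^2 + 5*r + 4)/(r - 5)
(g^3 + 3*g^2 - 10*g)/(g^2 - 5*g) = (g^2 + 3*g - 10)/(g - 5)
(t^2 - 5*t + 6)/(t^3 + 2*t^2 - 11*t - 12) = (t - 2)/(t^2 + 5*t + 4)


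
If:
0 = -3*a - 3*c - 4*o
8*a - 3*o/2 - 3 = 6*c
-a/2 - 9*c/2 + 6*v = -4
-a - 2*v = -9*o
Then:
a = 250/911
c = -278/2733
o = -118/911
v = -656/911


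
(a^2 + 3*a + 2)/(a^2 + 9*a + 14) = (a + 1)/(a + 7)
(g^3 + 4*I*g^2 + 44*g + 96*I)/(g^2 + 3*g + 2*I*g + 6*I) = (g^2 + 2*I*g + 48)/(g + 3)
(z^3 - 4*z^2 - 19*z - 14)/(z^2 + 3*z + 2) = z - 7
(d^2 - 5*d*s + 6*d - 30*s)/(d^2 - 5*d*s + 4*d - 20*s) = (d + 6)/(d + 4)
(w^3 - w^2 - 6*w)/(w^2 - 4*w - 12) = w*(w - 3)/(w - 6)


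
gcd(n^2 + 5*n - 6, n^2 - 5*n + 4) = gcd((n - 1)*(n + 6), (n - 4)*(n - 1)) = n - 1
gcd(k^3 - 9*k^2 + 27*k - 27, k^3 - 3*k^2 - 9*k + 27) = k^2 - 6*k + 9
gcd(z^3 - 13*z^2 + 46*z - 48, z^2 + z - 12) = z - 3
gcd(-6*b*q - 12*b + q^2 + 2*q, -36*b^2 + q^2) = -6*b + q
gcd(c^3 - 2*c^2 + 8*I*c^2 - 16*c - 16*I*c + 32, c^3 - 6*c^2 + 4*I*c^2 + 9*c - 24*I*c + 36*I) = c + 4*I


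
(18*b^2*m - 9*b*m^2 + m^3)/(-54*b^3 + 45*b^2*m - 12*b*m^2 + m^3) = -m/(3*b - m)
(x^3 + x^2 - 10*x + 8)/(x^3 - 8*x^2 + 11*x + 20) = (x^3 + x^2 - 10*x + 8)/(x^3 - 8*x^2 + 11*x + 20)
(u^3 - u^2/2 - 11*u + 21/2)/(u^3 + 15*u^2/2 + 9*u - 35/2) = (u - 3)/(u + 5)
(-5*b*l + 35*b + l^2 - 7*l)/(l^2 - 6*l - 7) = (-5*b + l)/(l + 1)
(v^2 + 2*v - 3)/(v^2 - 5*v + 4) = (v + 3)/(v - 4)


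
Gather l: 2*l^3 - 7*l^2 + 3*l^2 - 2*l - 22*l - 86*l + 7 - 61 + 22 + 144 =2*l^3 - 4*l^2 - 110*l + 112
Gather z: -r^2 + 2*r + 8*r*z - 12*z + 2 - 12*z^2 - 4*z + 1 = -r^2 + 2*r - 12*z^2 + z*(8*r - 16) + 3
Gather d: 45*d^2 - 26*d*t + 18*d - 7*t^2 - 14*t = 45*d^2 + d*(18 - 26*t) - 7*t^2 - 14*t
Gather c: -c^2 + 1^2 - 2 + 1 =-c^2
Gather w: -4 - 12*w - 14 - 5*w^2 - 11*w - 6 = -5*w^2 - 23*w - 24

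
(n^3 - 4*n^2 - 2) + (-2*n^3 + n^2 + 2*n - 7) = -n^3 - 3*n^2 + 2*n - 9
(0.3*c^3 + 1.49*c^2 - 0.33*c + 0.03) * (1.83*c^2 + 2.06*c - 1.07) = 0.549*c^5 + 3.3447*c^4 + 2.1445*c^3 - 2.2192*c^2 + 0.4149*c - 0.0321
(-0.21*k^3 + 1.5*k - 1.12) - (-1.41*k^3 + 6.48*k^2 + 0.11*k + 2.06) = 1.2*k^3 - 6.48*k^2 + 1.39*k - 3.18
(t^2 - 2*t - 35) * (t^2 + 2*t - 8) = t^4 - 47*t^2 - 54*t + 280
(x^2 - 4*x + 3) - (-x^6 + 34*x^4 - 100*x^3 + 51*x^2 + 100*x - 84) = x^6 - 34*x^4 + 100*x^3 - 50*x^2 - 104*x + 87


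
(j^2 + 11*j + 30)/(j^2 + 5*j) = (j + 6)/j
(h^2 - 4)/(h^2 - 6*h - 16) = (h - 2)/(h - 8)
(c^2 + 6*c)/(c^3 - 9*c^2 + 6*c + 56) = c*(c + 6)/(c^3 - 9*c^2 + 6*c + 56)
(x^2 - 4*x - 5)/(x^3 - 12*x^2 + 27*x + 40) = 1/(x - 8)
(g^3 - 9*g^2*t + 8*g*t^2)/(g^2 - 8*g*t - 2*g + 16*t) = g*(g - t)/(g - 2)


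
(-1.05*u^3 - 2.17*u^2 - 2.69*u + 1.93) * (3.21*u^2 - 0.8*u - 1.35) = -3.3705*u^5 - 6.1257*u^4 - 5.4814*u^3 + 11.2768*u^2 + 2.0875*u - 2.6055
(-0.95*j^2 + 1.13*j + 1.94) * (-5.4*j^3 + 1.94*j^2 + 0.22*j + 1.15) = 5.13*j^5 - 7.945*j^4 - 8.4928*j^3 + 2.9197*j^2 + 1.7263*j + 2.231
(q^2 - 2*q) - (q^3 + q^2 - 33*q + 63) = -q^3 + 31*q - 63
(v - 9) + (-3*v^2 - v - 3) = -3*v^2 - 12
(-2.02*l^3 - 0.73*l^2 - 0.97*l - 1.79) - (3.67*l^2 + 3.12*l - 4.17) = -2.02*l^3 - 4.4*l^2 - 4.09*l + 2.38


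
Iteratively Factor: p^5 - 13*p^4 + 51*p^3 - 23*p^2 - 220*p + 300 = (p + 2)*(p^4 - 15*p^3 + 81*p^2 - 185*p + 150) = (p - 2)*(p + 2)*(p^3 - 13*p^2 + 55*p - 75) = (p - 5)*(p - 2)*(p + 2)*(p^2 - 8*p + 15) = (p - 5)*(p - 3)*(p - 2)*(p + 2)*(p - 5)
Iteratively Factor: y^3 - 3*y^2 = (y)*(y^2 - 3*y) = y*(y - 3)*(y)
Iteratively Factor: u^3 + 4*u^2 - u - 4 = (u + 4)*(u^2 - 1) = (u + 1)*(u + 4)*(u - 1)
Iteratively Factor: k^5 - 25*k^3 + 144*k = (k - 4)*(k^4 + 4*k^3 - 9*k^2 - 36*k) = k*(k - 4)*(k^3 + 4*k^2 - 9*k - 36) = k*(k - 4)*(k - 3)*(k^2 + 7*k + 12) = k*(k - 4)*(k - 3)*(k + 3)*(k + 4)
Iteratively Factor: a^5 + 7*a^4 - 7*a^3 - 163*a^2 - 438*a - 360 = (a + 3)*(a^4 + 4*a^3 - 19*a^2 - 106*a - 120) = (a - 5)*(a + 3)*(a^3 + 9*a^2 + 26*a + 24) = (a - 5)*(a + 3)^2*(a^2 + 6*a + 8) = (a - 5)*(a + 3)^2*(a + 4)*(a + 2)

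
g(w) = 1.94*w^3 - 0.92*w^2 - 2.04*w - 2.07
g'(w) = 5.82*w^2 - 1.84*w - 2.04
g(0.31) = -2.73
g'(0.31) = -2.05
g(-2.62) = -37.93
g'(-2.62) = 42.73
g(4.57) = 154.55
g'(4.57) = 111.10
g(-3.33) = -77.12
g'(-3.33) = 68.62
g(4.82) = 183.96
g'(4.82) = 124.30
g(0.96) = -3.16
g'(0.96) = 1.56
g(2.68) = 23.20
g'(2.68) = 34.83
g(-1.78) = -12.29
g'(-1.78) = 19.68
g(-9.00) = -1472.49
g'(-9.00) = 485.94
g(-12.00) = -3462.39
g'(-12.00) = 858.12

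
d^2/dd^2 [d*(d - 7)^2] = 6*d - 28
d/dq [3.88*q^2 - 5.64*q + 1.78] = 7.76*q - 5.64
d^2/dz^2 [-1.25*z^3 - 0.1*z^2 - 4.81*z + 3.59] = -7.5*z - 0.2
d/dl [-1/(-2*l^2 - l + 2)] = (-4*l - 1)/(2*l^2 + l - 2)^2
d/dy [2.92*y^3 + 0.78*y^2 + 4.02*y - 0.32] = 8.76*y^2 + 1.56*y + 4.02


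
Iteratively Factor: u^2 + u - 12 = (u + 4)*(u - 3)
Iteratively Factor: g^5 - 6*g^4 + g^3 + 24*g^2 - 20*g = (g + 2)*(g^4 - 8*g^3 + 17*g^2 - 10*g) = (g - 1)*(g + 2)*(g^3 - 7*g^2 + 10*g) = (g - 5)*(g - 1)*(g + 2)*(g^2 - 2*g) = (g - 5)*(g - 2)*(g - 1)*(g + 2)*(g)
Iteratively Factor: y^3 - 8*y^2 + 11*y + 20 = (y - 4)*(y^2 - 4*y - 5) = (y - 4)*(y + 1)*(y - 5)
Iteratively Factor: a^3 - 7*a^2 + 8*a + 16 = (a - 4)*(a^2 - 3*a - 4) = (a - 4)*(a + 1)*(a - 4)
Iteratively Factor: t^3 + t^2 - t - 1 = (t - 1)*(t^2 + 2*t + 1) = (t - 1)*(t + 1)*(t + 1)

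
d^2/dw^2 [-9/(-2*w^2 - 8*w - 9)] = 36*(-2*w^2 - 8*w + 8*(w + 2)^2 - 9)/(2*w^2 + 8*w + 9)^3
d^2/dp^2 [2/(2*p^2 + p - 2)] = 4*(-4*p^2 - 2*p + (4*p + 1)^2 + 4)/(2*p^2 + p - 2)^3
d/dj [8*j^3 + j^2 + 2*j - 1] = 24*j^2 + 2*j + 2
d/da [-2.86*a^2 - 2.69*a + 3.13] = -5.72*a - 2.69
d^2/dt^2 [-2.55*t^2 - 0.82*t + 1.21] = -5.10000000000000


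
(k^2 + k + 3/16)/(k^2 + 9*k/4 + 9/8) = (4*k + 1)/(2*(2*k + 3))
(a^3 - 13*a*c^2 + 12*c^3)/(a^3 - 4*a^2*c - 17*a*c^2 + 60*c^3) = (a - c)/(a - 5*c)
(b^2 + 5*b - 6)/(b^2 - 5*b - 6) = (-b^2 - 5*b + 6)/(-b^2 + 5*b + 6)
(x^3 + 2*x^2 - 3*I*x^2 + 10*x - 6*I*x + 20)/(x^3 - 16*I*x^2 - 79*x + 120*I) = (x^2 + 2*x*(1 + I) + 4*I)/(x^2 - 11*I*x - 24)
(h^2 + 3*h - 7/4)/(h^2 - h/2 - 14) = (h - 1/2)/(h - 4)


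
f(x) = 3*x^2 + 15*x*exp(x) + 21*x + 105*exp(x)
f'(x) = 15*x*exp(x) + 6*x + 120*exp(x) + 21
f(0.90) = 312.79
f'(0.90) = 354.76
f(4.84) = 22632.87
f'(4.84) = 24408.04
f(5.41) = 41830.43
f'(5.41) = 45036.95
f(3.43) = 4937.98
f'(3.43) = 5335.38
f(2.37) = 1570.14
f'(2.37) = 1699.20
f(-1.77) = -14.41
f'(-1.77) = 26.30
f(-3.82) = -35.40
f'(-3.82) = -0.55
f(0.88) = 305.77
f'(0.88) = 347.41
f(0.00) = 105.00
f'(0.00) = 141.00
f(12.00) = 46385799.55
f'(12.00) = 48826530.43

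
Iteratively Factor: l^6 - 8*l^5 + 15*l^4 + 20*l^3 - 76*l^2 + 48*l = (l + 2)*(l^5 - 10*l^4 + 35*l^3 - 50*l^2 + 24*l) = l*(l + 2)*(l^4 - 10*l^3 + 35*l^2 - 50*l + 24) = l*(l - 2)*(l + 2)*(l^3 - 8*l^2 + 19*l - 12) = l*(l - 2)*(l - 1)*(l + 2)*(l^2 - 7*l + 12) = l*(l - 4)*(l - 2)*(l - 1)*(l + 2)*(l - 3)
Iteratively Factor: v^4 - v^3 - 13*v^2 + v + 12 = (v - 4)*(v^3 + 3*v^2 - v - 3) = (v - 4)*(v + 1)*(v^2 + 2*v - 3) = (v - 4)*(v - 1)*(v + 1)*(v + 3)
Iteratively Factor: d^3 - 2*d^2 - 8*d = (d)*(d^2 - 2*d - 8) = d*(d - 4)*(d + 2)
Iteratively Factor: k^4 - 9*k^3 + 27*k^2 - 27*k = (k - 3)*(k^3 - 6*k^2 + 9*k) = (k - 3)^2*(k^2 - 3*k) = k*(k - 3)^2*(k - 3)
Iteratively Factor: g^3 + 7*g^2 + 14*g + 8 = (g + 2)*(g^2 + 5*g + 4) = (g + 1)*(g + 2)*(g + 4)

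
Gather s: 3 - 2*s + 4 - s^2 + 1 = -s^2 - 2*s + 8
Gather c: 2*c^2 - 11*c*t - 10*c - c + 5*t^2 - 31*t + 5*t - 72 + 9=2*c^2 + c*(-11*t - 11) + 5*t^2 - 26*t - 63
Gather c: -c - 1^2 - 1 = -c - 2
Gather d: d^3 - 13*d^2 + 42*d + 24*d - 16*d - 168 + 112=d^3 - 13*d^2 + 50*d - 56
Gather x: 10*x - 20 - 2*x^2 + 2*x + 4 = -2*x^2 + 12*x - 16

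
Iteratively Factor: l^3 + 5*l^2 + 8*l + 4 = (l + 1)*(l^2 + 4*l + 4) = (l + 1)*(l + 2)*(l + 2)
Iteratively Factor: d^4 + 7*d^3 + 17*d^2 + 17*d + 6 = (d + 1)*(d^3 + 6*d^2 + 11*d + 6) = (d + 1)*(d + 2)*(d^2 + 4*d + 3) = (d + 1)^2*(d + 2)*(d + 3)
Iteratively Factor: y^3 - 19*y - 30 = (y + 2)*(y^2 - 2*y - 15) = (y - 5)*(y + 2)*(y + 3)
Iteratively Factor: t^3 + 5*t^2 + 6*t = (t + 3)*(t^2 + 2*t) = t*(t + 3)*(t + 2)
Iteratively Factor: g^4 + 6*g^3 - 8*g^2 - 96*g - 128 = (g + 4)*(g^3 + 2*g^2 - 16*g - 32) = (g + 4)^2*(g^2 - 2*g - 8) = (g + 2)*(g + 4)^2*(g - 4)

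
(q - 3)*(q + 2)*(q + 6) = q^3 + 5*q^2 - 12*q - 36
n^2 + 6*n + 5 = (n + 1)*(n + 5)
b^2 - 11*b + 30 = (b - 6)*(b - 5)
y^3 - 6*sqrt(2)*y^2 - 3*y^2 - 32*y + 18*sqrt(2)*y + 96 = (y - 3)*(y - 8*sqrt(2))*(y + 2*sqrt(2))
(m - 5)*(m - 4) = m^2 - 9*m + 20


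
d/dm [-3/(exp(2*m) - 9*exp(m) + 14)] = (6*exp(m) - 27)*exp(m)/(exp(2*m) - 9*exp(m) + 14)^2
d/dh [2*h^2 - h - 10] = 4*h - 1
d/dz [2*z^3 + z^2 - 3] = 2*z*(3*z + 1)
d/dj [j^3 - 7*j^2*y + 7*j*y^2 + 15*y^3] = 3*j^2 - 14*j*y + 7*y^2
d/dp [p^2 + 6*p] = 2*p + 6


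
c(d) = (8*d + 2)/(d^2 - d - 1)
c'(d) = (1 - 2*d)*(8*d + 2)/(d^2 - d - 1)^2 + 8/(d^2 - d - 1)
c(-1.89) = -2.94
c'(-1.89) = -1.36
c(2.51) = 7.91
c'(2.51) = -8.53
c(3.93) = 3.18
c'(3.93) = -1.31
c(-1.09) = -5.26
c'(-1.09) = -6.82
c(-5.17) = -1.27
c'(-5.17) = -0.21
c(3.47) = 3.93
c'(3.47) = -2.03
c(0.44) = -4.43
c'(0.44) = -5.99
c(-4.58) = -1.41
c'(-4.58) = -0.26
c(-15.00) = -0.49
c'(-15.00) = -0.03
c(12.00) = 0.75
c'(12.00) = -0.07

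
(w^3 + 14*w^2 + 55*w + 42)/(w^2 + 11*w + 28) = (w^2 + 7*w + 6)/(w + 4)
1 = 1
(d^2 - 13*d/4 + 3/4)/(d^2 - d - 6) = (d - 1/4)/(d + 2)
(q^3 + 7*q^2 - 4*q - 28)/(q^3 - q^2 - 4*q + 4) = (q + 7)/(q - 1)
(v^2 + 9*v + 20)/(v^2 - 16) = (v + 5)/(v - 4)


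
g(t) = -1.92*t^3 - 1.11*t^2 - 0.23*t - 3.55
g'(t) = -5.76*t^2 - 2.22*t - 0.23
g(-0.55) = -3.44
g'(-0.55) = -0.75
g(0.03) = -3.56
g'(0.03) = -0.30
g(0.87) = -5.85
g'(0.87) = -6.52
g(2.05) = -25.23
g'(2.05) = -28.99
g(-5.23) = 241.96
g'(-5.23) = -146.17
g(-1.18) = -1.67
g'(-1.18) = -5.63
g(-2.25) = 13.22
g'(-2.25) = -24.40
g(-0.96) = -2.65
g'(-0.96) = -3.41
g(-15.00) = 6230.15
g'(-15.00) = -1262.93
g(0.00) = -3.55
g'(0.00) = -0.23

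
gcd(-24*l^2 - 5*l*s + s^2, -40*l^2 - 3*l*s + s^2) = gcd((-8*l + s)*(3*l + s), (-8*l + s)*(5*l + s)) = -8*l + s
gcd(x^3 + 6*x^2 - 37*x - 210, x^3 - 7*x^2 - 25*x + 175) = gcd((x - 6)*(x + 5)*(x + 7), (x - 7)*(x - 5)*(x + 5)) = x + 5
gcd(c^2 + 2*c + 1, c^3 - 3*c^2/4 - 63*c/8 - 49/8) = c + 1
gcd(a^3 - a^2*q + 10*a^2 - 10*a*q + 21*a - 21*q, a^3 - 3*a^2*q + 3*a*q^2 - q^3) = -a + q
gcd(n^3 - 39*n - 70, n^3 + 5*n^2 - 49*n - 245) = n^2 - 2*n - 35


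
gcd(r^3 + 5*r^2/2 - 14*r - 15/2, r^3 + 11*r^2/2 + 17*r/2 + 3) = r + 1/2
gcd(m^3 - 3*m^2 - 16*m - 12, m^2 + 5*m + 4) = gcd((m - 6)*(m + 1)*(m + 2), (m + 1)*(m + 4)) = m + 1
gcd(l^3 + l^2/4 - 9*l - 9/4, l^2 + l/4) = l + 1/4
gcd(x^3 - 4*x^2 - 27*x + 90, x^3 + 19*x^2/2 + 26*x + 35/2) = x + 5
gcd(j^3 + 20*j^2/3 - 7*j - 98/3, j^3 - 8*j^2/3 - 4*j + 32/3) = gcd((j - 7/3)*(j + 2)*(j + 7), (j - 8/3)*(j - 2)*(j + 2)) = j + 2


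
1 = 1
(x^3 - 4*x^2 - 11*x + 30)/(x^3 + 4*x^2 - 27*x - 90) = (x - 2)/(x + 6)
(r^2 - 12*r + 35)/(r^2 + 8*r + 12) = (r^2 - 12*r + 35)/(r^2 + 8*r + 12)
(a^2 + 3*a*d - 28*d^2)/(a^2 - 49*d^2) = (a - 4*d)/(a - 7*d)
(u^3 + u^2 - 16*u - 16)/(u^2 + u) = u - 16/u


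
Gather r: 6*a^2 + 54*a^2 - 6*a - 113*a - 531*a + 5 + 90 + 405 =60*a^2 - 650*a + 500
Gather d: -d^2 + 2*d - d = -d^2 + d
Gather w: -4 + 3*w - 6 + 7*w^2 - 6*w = 7*w^2 - 3*w - 10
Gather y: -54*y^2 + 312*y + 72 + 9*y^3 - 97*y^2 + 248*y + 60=9*y^3 - 151*y^2 + 560*y + 132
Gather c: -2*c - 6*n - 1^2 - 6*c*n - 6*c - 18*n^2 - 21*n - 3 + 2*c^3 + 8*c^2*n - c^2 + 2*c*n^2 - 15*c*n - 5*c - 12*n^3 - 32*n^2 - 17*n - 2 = 2*c^3 + c^2*(8*n - 1) + c*(2*n^2 - 21*n - 13) - 12*n^3 - 50*n^2 - 44*n - 6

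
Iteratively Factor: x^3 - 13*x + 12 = (x - 3)*(x^2 + 3*x - 4) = (x - 3)*(x + 4)*(x - 1)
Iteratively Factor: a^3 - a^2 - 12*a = (a - 4)*(a^2 + 3*a) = (a - 4)*(a + 3)*(a)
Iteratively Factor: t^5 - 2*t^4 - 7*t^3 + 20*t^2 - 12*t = (t)*(t^4 - 2*t^3 - 7*t^2 + 20*t - 12) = t*(t - 2)*(t^3 - 7*t + 6) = t*(t - 2)^2*(t^2 + 2*t - 3) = t*(t - 2)^2*(t - 1)*(t + 3)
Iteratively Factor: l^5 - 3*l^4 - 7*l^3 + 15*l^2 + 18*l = (l - 3)*(l^4 - 7*l^2 - 6*l) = (l - 3)*(l + 1)*(l^3 - l^2 - 6*l) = l*(l - 3)*(l + 1)*(l^2 - l - 6) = l*(l - 3)*(l + 1)*(l + 2)*(l - 3)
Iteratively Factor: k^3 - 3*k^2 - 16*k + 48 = (k - 3)*(k^2 - 16) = (k - 3)*(k + 4)*(k - 4)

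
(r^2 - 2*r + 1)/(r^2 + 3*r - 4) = (r - 1)/(r + 4)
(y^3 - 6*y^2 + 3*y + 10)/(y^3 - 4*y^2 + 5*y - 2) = (y^2 - 4*y - 5)/(y^2 - 2*y + 1)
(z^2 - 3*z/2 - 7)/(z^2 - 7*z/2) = (z + 2)/z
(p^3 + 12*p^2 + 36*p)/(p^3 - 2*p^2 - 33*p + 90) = p*(p + 6)/(p^2 - 8*p + 15)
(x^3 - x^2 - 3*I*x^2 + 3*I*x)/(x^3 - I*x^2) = (x^2 - x - 3*I*x + 3*I)/(x*(x - I))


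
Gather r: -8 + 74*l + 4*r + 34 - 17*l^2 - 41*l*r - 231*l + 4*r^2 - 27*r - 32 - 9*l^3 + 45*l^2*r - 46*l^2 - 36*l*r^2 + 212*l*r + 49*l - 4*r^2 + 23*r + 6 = -9*l^3 - 63*l^2 - 36*l*r^2 - 108*l + r*(45*l^2 + 171*l)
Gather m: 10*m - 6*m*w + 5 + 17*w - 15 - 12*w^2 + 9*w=m*(10 - 6*w) - 12*w^2 + 26*w - 10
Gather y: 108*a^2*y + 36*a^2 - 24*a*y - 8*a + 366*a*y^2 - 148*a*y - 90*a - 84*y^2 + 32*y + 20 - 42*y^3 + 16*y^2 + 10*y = 36*a^2 - 98*a - 42*y^3 + y^2*(366*a - 68) + y*(108*a^2 - 172*a + 42) + 20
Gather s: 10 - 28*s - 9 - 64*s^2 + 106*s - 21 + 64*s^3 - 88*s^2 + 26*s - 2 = 64*s^3 - 152*s^2 + 104*s - 22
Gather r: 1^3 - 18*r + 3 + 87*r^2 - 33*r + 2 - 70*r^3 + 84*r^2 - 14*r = -70*r^3 + 171*r^2 - 65*r + 6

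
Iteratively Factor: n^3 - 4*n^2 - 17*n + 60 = (n - 3)*(n^2 - n - 20) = (n - 3)*(n + 4)*(n - 5)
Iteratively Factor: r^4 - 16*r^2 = (r)*(r^3 - 16*r) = r^2*(r^2 - 16) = r^2*(r - 4)*(r + 4)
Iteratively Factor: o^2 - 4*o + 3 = (o - 3)*(o - 1)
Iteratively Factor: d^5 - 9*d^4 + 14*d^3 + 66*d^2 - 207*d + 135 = (d - 3)*(d^4 - 6*d^3 - 4*d^2 + 54*d - 45) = (d - 5)*(d - 3)*(d^3 - d^2 - 9*d + 9) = (d - 5)*(d - 3)^2*(d^2 + 2*d - 3) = (d - 5)*(d - 3)^2*(d - 1)*(d + 3)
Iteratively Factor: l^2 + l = (l)*(l + 1)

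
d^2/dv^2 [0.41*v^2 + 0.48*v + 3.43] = 0.820000000000000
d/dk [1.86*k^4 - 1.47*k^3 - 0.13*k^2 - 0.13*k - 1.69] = 7.44*k^3 - 4.41*k^2 - 0.26*k - 0.13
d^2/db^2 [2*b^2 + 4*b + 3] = 4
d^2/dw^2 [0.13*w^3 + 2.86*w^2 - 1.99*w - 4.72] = 0.78*w + 5.72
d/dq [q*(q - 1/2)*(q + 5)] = 3*q^2 + 9*q - 5/2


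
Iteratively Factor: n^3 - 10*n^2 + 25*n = (n - 5)*(n^2 - 5*n) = (n - 5)^2*(n)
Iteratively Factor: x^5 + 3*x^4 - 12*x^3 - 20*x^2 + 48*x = (x - 2)*(x^4 + 5*x^3 - 2*x^2 - 24*x) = (x - 2)^2*(x^3 + 7*x^2 + 12*x) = (x - 2)^2*(x + 4)*(x^2 + 3*x) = (x - 2)^2*(x + 3)*(x + 4)*(x)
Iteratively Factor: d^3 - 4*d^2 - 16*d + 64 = (d - 4)*(d^2 - 16) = (d - 4)*(d + 4)*(d - 4)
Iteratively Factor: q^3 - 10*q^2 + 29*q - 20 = (q - 5)*(q^2 - 5*q + 4) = (q - 5)*(q - 1)*(q - 4)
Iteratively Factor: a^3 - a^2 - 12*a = (a - 4)*(a^2 + 3*a) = (a - 4)*(a + 3)*(a)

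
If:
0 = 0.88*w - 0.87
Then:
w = 0.99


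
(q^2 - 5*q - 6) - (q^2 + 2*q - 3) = -7*q - 3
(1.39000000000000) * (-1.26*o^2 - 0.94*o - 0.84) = -1.7514*o^2 - 1.3066*o - 1.1676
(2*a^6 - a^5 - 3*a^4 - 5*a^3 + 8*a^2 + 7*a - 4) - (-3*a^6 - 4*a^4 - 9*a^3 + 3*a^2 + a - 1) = 5*a^6 - a^5 + a^4 + 4*a^3 + 5*a^2 + 6*a - 3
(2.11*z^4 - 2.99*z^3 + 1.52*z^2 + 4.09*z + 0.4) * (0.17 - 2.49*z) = -5.2539*z^5 + 7.8038*z^4 - 4.2931*z^3 - 9.9257*z^2 - 0.3007*z + 0.068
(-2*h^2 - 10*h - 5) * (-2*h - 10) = 4*h^3 + 40*h^2 + 110*h + 50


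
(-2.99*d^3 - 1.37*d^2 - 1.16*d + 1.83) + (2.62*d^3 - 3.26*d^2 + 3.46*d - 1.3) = -0.37*d^3 - 4.63*d^2 + 2.3*d + 0.53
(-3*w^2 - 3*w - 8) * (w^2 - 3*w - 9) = -3*w^4 + 6*w^3 + 28*w^2 + 51*w + 72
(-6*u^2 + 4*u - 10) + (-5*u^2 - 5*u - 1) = -11*u^2 - u - 11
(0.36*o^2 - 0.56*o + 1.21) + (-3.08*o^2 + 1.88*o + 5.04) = -2.72*o^2 + 1.32*o + 6.25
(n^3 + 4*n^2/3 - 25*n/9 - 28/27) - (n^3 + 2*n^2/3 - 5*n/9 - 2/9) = 2*n^2/3 - 20*n/9 - 22/27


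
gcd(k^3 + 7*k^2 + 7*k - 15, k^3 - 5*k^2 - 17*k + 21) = k^2 + 2*k - 3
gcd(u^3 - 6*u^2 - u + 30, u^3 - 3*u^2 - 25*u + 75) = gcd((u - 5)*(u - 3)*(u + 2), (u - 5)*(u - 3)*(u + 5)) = u^2 - 8*u + 15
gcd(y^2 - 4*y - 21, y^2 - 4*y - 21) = y^2 - 4*y - 21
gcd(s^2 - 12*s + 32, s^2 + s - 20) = s - 4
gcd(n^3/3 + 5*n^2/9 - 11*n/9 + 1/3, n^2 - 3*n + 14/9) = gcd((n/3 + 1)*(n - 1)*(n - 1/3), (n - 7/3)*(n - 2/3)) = 1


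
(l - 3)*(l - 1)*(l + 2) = l^3 - 2*l^2 - 5*l + 6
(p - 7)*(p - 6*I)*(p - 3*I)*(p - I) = p^4 - 7*p^3 - 10*I*p^3 - 27*p^2 + 70*I*p^2 + 189*p + 18*I*p - 126*I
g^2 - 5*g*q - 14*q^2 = (g - 7*q)*(g + 2*q)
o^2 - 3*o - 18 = (o - 6)*(o + 3)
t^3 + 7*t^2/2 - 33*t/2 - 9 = (t - 3)*(t + 1/2)*(t + 6)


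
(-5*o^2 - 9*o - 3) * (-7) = 35*o^2 + 63*o + 21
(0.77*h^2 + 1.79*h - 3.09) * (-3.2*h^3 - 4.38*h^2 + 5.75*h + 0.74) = -2.464*h^5 - 9.1006*h^4 + 6.4753*h^3 + 24.3965*h^2 - 16.4429*h - 2.2866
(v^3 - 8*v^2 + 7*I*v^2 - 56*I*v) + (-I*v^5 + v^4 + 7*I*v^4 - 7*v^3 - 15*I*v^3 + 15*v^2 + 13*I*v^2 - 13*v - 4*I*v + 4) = -I*v^5 + v^4 + 7*I*v^4 - 6*v^3 - 15*I*v^3 + 7*v^2 + 20*I*v^2 - 13*v - 60*I*v + 4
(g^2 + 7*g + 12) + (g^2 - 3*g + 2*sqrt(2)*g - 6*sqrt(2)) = 2*g^2 + 2*sqrt(2)*g + 4*g - 6*sqrt(2) + 12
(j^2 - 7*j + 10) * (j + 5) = j^3 - 2*j^2 - 25*j + 50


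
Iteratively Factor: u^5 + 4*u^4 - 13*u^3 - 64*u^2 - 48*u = (u + 3)*(u^4 + u^3 - 16*u^2 - 16*u) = (u - 4)*(u + 3)*(u^3 + 5*u^2 + 4*u) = (u - 4)*(u + 1)*(u + 3)*(u^2 + 4*u) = u*(u - 4)*(u + 1)*(u + 3)*(u + 4)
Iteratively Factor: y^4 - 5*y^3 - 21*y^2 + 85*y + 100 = (y + 1)*(y^3 - 6*y^2 - 15*y + 100) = (y - 5)*(y + 1)*(y^2 - y - 20) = (y - 5)^2*(y + 1)*(y + 4)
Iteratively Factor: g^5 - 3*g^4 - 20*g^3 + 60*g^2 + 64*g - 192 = (g + 4)*(g^4 - 7*g^3 + 8*g^2 + 28*g - 48) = (g - 3)*(g + 4)*(g^3 - 4*g^2 - 4*g + 16) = (g - 3)*(g + 2)*(g + 4)*(g^2 - 6*g + 8) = (g - 4)*(g - 3)*(g + 2)*(g + 4)*(g - 2)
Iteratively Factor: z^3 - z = (z)*(z^2 - 1) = z*(z - 1)*(z + 1)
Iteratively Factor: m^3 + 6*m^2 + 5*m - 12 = (m - 1)*(m^2 + 7*m + 12) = (m - 1)*(m + 3)*(m + 4)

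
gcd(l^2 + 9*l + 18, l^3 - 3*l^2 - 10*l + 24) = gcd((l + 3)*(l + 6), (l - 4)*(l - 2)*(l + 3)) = l + 3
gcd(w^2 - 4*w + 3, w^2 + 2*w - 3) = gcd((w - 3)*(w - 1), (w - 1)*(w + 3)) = w - 1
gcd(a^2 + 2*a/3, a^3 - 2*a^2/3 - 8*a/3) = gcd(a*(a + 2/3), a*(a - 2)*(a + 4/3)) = a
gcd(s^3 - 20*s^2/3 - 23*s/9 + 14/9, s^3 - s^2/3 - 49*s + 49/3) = s^2 - 22*s/3 + 7/3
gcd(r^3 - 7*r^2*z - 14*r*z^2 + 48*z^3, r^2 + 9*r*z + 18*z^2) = r + 3*z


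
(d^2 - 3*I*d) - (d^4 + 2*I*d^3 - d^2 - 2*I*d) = -d^4 - 2*I*d^3 + 2*d^2 - I*d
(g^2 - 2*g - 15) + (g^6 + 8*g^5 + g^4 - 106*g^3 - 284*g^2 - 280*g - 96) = g^6 + 8*g^5 + g^4 - 106*g^3 - 283*g^2 - 282*g - 111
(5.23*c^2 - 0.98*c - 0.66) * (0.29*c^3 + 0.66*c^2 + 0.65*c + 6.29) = 1.5167*c^5 + 3.1676*c^4 + 2.5613*c^3 + 31.8241*c^2 - 6.5932*c - 4.1514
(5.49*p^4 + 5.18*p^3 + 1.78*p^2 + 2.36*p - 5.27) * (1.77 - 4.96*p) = -27.2304*p^5 - 15.9755*p^4 + 0.3398*p^3 - 8.555*p^2 + 30.3164*p - 9.3279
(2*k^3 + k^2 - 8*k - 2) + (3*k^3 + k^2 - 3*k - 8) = 5*k^3 + 2*k^2 - 11*k - 10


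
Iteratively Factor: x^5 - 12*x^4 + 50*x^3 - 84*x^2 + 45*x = (x - 1)*(x^4 - 11*x^3 + 39*x^2 - 45*x) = (x - 3)*(x - 1)*(x^3 - 8*x^2 + 15*x) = (x - 3)^2*(x - 1)*(x^2 - 5*x) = x*(x - 3)^2*(x - 1)*(x - 5)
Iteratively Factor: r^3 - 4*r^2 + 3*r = (r - 1)*(r^2 - 3*r) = r*(r - 1)*(r - 3)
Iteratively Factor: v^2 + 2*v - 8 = (v - 2)*(v + 4)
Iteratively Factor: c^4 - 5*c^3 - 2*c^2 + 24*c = (c)*(c^3 - 5*c^2 - 2*c + 24) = c*(c + 2)*(c^2 - 7*c + 12) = c*(c - 3)*(c + 2)*(c - 4)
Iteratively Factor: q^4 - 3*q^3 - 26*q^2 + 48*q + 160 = (q - 5)*(q^3 + 2*q^2 - 16*q - 32) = (q - 5)*(q - 4)*(q^2 + 6*q + 8) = (q - 5)*(q - 4)*(q + 2)*(q + 4)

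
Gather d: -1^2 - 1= -2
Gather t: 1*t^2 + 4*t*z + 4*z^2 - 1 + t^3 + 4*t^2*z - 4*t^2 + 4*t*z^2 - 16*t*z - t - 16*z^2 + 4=t^3 + t^2*(4*z - 3) + t*(4*z^2 - 12*z - 1) - 12*z^2 + 3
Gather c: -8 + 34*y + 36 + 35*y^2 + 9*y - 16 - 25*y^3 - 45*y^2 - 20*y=-25*y^3 - 10*y^2 + 23*y + 12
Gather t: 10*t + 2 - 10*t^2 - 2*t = -10*t^2 + 8*t + 2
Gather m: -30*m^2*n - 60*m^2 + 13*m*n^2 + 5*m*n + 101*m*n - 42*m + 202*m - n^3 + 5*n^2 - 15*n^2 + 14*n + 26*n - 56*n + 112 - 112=m^2*(-30*n - 60) + m*(13*n^2 + 106*n + 160) - n^3 - 10*n^2 - 16*n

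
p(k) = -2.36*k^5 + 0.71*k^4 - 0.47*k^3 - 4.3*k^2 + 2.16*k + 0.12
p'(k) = -11.8*k^4 + 2.84*k^3 - 1.41*k^2 - 8.6*k + 2.16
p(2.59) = -274.40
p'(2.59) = -511.21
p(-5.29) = 10270.60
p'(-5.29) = -9652.92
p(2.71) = -341.62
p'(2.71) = -611.42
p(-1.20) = -0.51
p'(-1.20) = -18.93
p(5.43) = -10713.61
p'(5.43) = -9889.86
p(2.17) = -118.06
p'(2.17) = -255.77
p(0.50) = 0.04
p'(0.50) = -2.88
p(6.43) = -25014.86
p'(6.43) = -19527.36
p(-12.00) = 602133.24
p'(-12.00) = -249690.00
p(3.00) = -560.76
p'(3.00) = -915.45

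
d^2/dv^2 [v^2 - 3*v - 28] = 2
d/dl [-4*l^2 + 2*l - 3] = 2 - 8*l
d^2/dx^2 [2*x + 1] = 0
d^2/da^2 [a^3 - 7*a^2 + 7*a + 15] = 6*a - 14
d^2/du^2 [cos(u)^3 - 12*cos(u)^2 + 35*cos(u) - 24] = -143*cos(u)/4 + 24*cos(2*u) - 9*cos(3*u)/4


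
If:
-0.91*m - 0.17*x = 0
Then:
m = -0.186813186813187*x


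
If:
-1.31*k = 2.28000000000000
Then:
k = -1.74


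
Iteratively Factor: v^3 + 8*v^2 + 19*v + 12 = (v + 3)*(v^2 + 5*v + 4) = (v + 3)*(v + 4)*(v + 1)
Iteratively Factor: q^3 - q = (q + 1)*(q^2 - q) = (q - 1)*(q + 1)*(q)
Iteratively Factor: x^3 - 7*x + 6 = (x - 2)*(x^2 + 2*x - 3) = (x - 2)*(x - 1)*(x + 3)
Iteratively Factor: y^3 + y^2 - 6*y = (y - 2)*(y^2 + 3*y) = y*(y - 2)*(y + 3)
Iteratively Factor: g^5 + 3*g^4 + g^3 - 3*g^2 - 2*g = (g)*(g^4 + 3*g^3 + g^2 - 3*g - 2) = g*(g + 1)*(g^3 + 2*g^2 - g - 2) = g*(g - 1)*(g + 1)*(g^2 + 3*g + 2) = g*(g - 1)*(g + 1)*(g + 2)*(g + 1)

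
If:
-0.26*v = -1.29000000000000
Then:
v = 4.96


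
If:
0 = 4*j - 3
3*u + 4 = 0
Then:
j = 3/4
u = -4/3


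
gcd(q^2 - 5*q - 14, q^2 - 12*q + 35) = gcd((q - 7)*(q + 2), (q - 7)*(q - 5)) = q - 7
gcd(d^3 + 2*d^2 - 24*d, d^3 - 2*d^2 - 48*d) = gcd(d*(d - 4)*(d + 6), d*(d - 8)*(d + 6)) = d^2 + 6*d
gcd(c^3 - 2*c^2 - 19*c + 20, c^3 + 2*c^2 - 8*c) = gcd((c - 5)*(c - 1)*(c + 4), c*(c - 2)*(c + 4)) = c + 4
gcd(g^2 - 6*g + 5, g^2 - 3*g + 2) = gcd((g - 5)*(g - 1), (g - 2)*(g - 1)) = g - 1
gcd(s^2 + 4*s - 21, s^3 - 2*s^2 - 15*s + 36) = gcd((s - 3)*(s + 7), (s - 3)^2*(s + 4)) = s - 3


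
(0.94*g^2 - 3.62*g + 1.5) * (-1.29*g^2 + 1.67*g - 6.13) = -1.2126*g^4 + 6.2396*g^3 - 13.7426*g^2 + 24.6956*g - 9.195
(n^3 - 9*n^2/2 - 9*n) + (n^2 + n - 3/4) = n^3 - 7*n^2/2 - 8*n - 3/4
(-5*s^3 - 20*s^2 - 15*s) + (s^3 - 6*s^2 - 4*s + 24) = -4*s^3 - 26*s^2 - 19*s + 24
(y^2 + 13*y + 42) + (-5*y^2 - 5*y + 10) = -4*y^2 + 8*y + 52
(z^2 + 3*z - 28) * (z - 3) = z^3 - 37*z + 84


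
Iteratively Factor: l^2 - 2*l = (l - 2)*(l)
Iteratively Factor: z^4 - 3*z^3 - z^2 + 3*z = (z)*(z^3 - 3*z^2 - z + 3) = z*(z - 1)*(z^2 - 2*z - 3) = z*(z - 1)*(z + 1)*(z - 3)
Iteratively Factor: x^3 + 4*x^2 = (x)*(x^2 + 4*x) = x*(x + 4)*(x)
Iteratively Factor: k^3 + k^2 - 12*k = (k + 4)*(k^2 - 3*k) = (k - 3)*(k + 4)*(k)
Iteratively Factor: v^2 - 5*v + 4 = (v - 4)*(v - 1)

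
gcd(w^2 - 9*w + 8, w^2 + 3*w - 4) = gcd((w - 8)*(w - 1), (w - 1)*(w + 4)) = w - 1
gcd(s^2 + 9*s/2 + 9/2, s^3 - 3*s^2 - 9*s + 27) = s + 3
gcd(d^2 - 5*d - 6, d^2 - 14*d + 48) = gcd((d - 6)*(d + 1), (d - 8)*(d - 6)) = d - 6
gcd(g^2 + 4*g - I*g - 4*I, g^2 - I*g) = g - I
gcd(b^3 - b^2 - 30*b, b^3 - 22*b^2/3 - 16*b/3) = b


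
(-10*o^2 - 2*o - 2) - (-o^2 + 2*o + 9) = -9*o^2 - 4*o - 11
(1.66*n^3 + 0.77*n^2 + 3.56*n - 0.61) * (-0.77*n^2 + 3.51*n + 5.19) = -1.2782*n^5 + 5.2337*n^4 + 8.5769*n^3 + 16.9616*n^2 + 16.3353*n - 3.1659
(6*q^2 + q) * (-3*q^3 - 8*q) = -18*q^5 - 3*q^4 - 48*q^3 - 8*q^2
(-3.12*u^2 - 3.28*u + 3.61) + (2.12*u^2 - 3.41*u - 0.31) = -1.0*u^2 - 6.69*u + 3.3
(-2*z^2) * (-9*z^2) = 18*z^4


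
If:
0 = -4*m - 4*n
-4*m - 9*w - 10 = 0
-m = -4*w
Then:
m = -8/5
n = 8/5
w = -2/5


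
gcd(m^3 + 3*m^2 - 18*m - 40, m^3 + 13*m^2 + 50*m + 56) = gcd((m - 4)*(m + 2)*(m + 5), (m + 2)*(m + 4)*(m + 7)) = m + 2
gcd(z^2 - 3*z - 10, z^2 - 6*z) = 1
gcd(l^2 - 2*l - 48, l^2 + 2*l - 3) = 1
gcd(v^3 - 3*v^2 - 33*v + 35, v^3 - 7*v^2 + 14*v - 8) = v - 1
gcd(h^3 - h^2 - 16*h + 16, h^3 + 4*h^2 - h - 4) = h^2 + 3*h - 4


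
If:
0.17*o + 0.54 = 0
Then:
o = -3.18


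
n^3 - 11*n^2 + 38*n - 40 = (n - 5)*(n - 4)*(n - 2)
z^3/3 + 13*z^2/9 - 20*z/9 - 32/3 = (z/3 + 1)*(z - 8/3)*(z + 4)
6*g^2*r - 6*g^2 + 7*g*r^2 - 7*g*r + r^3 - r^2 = (g + r)*(6*g + r)*(r - 1)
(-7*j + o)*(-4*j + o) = 28*j^2 - 11*j*o + o^2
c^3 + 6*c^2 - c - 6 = (c - 1)*(c + 1)*(c + 6)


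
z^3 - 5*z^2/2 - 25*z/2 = z*(z - 5)*(z + 5/2)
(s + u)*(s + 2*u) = s^2 + 3*s*u + 2*u^2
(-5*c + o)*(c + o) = -5*c^2 - 4*c*o + o^2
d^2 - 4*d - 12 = (d - 6)*(d + 2)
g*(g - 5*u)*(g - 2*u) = g^3 - 7*g^2*u + 10*g*u^2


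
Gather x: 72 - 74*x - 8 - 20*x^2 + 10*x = -20*x^2 - 64*x + 64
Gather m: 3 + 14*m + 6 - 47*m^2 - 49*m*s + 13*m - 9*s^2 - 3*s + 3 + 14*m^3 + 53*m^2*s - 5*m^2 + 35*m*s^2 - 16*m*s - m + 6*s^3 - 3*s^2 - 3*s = 14*m^3 + m^2*(53*s - 52) + m*(35*s^2 - 65*s + 26) + 6*s^3 - 12*s^2 - 6*s + 12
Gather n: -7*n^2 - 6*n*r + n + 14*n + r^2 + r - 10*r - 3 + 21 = -7*n^2 + n*(15 - 6*r) + r^2 - 9*r + 18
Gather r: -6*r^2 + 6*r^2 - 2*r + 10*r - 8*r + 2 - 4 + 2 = 0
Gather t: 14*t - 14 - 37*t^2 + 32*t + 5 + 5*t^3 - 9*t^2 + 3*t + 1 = 5*t^3 - 46*t^2 + 49*t - 8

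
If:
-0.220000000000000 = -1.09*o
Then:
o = 0.20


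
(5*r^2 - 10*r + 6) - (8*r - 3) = 5*r^2 - 18*r + 9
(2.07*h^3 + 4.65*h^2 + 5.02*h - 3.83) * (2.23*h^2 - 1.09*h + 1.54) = 4.6161*h^5 + 8.1132*h^4 + 9.3139*h^3 - 6.8517*h^2 + 11.9055*h - 5.8982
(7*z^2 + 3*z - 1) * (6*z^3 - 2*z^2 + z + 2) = 42*z^5 + 4*z^4 - 5*z^3 + 19*z^2 + 5*z - 2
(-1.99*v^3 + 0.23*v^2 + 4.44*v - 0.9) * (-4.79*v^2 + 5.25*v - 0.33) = 9.5321*v^5 - 11.5492*v^4 - 19.4034*v^3 + 27.5451*v^2 - 6.1902*v + 0.297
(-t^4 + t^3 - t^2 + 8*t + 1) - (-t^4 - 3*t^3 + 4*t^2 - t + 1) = 4*t^3 - 5*t^2 + 9*t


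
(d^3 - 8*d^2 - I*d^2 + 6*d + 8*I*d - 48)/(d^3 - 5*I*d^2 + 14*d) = (d^2 - d*(8 + 3*I) + 24*I)/(d*(d - 7*I))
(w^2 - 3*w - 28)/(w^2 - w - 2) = (-w^2 + 3*w + 28)/(-w^2 + w + 2)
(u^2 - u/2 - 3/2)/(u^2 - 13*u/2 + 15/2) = (u + 1)/(u - 5)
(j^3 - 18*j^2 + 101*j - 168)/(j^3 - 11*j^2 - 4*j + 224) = (j - 3)/(j + 4)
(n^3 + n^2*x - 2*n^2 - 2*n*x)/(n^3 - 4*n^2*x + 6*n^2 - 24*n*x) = (n^2 + n*x - 2*n - 2*x)/(n^2 - 4*n*x + 6*n - 24*x)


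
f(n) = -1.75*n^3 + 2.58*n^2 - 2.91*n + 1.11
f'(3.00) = -34.68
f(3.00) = -31.65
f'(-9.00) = -474.60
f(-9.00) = 1512.03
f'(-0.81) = -10.53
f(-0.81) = 6.09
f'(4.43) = -83.08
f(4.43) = -113.29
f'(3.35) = -44.54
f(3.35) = -45.48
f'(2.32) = -19.20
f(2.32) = -13.61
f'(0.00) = -2.91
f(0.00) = 1.11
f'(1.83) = -11.05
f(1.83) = -6.30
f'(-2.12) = -37.44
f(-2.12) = 35.55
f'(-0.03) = -3.07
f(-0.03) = 1.20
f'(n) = -5.25*n^2 + 5.16*n - 2.91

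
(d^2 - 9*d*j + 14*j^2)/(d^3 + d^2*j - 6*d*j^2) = (d - 7*j)/(d*(d + 3*j))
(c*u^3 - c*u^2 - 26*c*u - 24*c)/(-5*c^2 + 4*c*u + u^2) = c*(u^3 - u^2 - 26*u - 24)/(-5*c^2 + 4*c*u + u^2)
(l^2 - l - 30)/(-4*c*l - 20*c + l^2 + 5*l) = (6 - l)/(4*c - l)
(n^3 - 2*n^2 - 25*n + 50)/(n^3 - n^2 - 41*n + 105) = (n^2 + 3*n - 10)/(n^2 + 4*n - 21)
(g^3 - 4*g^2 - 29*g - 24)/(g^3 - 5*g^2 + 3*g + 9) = (g^2 - 5*g - 24)/(g^2 - 6*g + 9)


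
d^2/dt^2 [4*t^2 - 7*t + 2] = 8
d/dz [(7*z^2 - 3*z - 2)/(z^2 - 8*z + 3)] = (-53*z^2 + 46*z - 25)/(z^4 - 16*z^3 + 70*z^2 - 48*z + 9)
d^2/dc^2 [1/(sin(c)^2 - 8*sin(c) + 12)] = 2*(-2*sin(c)^4 + 12*sin(c)^3 - 5*sin(c)^2 - 72*sin(c) + 52)/(sin(c)^2 - 8*sin(c) + 12)^3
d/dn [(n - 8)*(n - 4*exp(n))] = n - (n - 8)*(4*exp(n) - 1) - 4*exp(n)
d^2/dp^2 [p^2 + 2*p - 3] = 2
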